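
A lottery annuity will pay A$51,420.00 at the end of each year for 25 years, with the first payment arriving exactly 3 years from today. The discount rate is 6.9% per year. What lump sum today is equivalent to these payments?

Ordinary annuity of 25 payments, first payment at period 3.
Periodic rate r = 0.069 per year.
The ordinary-annuity PV formula values the stream one period before the first payment (period 2); discount that back 2 periods:
PV₀ = 51,420 × [1 − (1+r)^−25] / r × (1+r)^−2 = A$529,125.79

A$529,125.79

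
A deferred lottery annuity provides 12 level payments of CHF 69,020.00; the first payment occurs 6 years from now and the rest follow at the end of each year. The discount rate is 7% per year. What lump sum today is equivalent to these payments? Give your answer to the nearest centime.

Ordinary annuity of 12 payments, first payment at period 6.
Periodic rate r = 0.07 per year.
The ordinary-annuity PV formula values the stream one period before the first payment (period 5); discount that back 5 periods:
PV₀ = 69,020 × [1 − (1+r)^−12] / r × (1+r)^−5 = CHF 390,862.02

CHF 390,862.02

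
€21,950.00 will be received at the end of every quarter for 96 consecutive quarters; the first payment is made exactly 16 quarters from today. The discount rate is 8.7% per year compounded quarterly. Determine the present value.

€638,188.68

Ordinary annuity of 96 payments, first payment at period 16.
Periodic rate r = 0.087/4 per quarter; n is counted in quarters.
The ordinary-annuity PV formula values the stream one period before the first payment (period 15); discount that back 15 periods:
PV₀ = 21,950 × [1 − (1+r)^−96] / r × (1+r)^−15 = €638,188.68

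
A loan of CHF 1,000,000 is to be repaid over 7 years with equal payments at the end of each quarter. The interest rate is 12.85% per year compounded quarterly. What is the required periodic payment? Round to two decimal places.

Level ordinary annuity; solve PV = PMT × [(1 − (1+r)^−n)/r] for PMT.
Periodic rate r = 0.1285/4 per quarter; n is counted in quarters.
With n = 28: PMT = 1,000,000 / ([(1 − (1+r)^−n)/r]) = CHF 54,687.19

CHF 54,687.19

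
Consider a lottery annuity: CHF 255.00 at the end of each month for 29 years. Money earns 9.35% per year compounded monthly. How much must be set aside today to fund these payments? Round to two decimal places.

This is an ordinary annuity: 348 payments of CHF 255.00 at the end of each month.
Periodic rate r = 0.0935/12 per month; n is counted in months.
PV = PMT × [(1 − (1+r)^−n)/r] = 255 × [1 − (1+r)^−348] / r = CHF 30,530.00

CHF 30,530.00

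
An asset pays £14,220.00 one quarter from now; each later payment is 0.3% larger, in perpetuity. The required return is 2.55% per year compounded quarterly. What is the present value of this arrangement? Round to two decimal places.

Periodic rate r = 0.0255/4 per quarter.
Growing perpetuity (Gordon): PV = PMT₁ / (r − g) = 14,220 / (r − 0.003) = £4,213,333.33.

£4,213,333.33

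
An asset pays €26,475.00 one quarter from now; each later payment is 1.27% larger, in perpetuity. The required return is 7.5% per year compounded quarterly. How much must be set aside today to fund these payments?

€4,376,033.06

Periodic rate r = 0.075/4 per quarter.
Growing perpetuity (Gordon): PV = PMT₁ / (r − g) = 26,475 / (r − 0.0127) = €4,376,033.06.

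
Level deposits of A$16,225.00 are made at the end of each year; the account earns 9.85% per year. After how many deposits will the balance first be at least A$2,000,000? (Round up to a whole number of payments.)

Periodic rate r = 0.0985 per year.
Ordinary annuity FV: 2,000,000 = 16,225 × [((1+r)^n − 1)/r].
(1+r)^n = 1 + 2,000,000 × r / 16,225, so n = ln(1 + 2,000,000·r/16,225) / ln(1+r) = 27.42.
Round up to a whole number of payments: n = 28.

28 payments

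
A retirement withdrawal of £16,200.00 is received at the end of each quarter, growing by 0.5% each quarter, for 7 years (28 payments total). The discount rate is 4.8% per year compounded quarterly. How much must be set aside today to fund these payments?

£408,770.79

Periodic rate r = 0.048/4 per quarter; n is counted in quarters.
Growing ordinary annuity: PV = PMT₁ × [1 − ((1+g)/(1+r))^n] / (r − g) = 16,200 × [1 − ((1+0.005)/(1+r))^28] / (r − 0.005) = £408,770.79.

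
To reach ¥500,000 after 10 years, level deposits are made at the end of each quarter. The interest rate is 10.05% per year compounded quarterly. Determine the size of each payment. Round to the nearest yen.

Level ordinary annuity; solve FV = PMT × [((1+r)^n − 1)/r] for PMT.
Periodic rate r = 0.1005/4 per quarter; n is counted in quarters.
With n = 40: PMT = 500,000 / ([((1+r)^n − 1)/r]) = ¥7,398

¥7,398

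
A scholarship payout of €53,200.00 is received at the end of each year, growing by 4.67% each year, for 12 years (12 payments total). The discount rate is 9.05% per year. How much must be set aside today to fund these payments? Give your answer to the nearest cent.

Periodic rate r = 0.0905 per year.
Growing ordinary annuity: PV = PMT₁ × [1 − ((1+g)/(1+r))^n] / (r − g) = 53,200 × [1 − ((1+0.0467)/(1+r))^12] / (r − 0.0467) = €471,941.37.

€471,941.37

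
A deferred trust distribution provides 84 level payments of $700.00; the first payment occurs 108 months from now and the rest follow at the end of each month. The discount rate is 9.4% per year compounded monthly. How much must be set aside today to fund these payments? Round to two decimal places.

$18,642.71

Ordinary annuity of 84 payments, first payment at period 108.
Periodic rate r = 0.094/12 per month; n is counted in months.
The ordinary-annuity PV formula values the stream one period before the first payment (period 107); discount that back 107 periods:
PV₀ = 700 × [1 − (1+r)^−84] / r × (1+r)^−107 = $18,642.71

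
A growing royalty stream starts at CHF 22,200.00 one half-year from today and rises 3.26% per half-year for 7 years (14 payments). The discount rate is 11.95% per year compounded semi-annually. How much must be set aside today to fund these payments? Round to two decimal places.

Periodic rate r = 0.1195/2 per half-year; n is counted in half-years.
Growing ordinary annuity: PV = PMT₁ × [1 − ((1+g)/(1+r))^n] / (r − g) = 22,200 × [1 − ((1+0.0326)/(1+r))^14] / (r − 0.0326) = CHF 249,108.33.

CHF 249,108.33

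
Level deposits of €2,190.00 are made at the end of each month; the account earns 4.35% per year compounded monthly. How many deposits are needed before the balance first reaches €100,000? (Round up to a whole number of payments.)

43 payments

Periodic rate r = 0.0435/12 per month; n is counted in months.
Ordinary annuity FV: 100,000 = 2,190 × [((1+r)^n − 1)/r].
(1+r)^n = 1 + 100,000 × r / 2,190, so n = ln(1 + 100,000·r/2,190) / ln(1+r) = 42.33.
Round up to a whole number of payments: n = 43.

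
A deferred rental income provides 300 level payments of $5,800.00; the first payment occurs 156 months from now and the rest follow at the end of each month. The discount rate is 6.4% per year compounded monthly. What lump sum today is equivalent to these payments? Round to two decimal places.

Ordinary annuity of 300 payments, first payment at period 156.
Periodic rate r = 0.064/12 per month; n is counted in months.
The ordinary-annuity PV formula values the stream one period before the first payment (period 155); discount that back 155 periods:
PV₀ = 5,800 × [1 − (1+r)^−300] / r × (1+r)^−155 = $380,152.06

$380,152.06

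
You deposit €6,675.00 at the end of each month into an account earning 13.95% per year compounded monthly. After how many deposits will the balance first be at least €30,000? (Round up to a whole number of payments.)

Periodic rate r = 0.1395/12 per month; n is counted in months.
Ordinary annuity FV: 30,000 = 6,675 × [((1+r)^n − 1)/r].
(1+r)^n = 1 + 30,000 × r / 6,675, so n = ln(1 + 30,000·r/6,675) / ln(1+r) = 4.41.
Round up to a whole number of payments: n = 5.

5 payments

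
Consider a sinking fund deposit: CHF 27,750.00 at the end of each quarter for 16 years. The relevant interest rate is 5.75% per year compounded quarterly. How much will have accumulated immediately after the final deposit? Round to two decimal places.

CHF 2,881,962.94

This is an ordinary annuity: 64 deposits of CHF 27,750.00 at the end of each quarter.
Periodic rate r = 0.0575/4 per quarter; n is counted in quarters.
FV = PMT × [((1+r)^n − 1)/r] = 27,750 × [(1+r)^64 − 1] / r = CHF 2,881,962.94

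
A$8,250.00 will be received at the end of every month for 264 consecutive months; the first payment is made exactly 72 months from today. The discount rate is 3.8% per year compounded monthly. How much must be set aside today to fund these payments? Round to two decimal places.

A$1,178,061.33

Ordinary annuity of 264 payments, first payment at period 72.
Periodic rate r = 0.038/12 per month; n is counted in months.
The ordinary-annuity PV formula values the stream one period before the first payment (period 71); discount that back 71 periods:
PV₀ = 8,250 × [1 − (1+r)^−264] / r × (1+r)^−71 = A$1,178,061.33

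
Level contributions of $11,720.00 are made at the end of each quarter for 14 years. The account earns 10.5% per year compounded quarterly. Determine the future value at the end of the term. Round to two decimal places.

This is an ordinary annuity: 56 deposits of $11,720.00 at the end of each quarter.
Periodic rate r = 0.105/4 per quarter; n is counted in quarters.
FV = PMT × [((1+r)^n − 1)/r] = 11,720 × [(1+r)^56 − 1] / r = $1,458,878.49

$1,458,878.49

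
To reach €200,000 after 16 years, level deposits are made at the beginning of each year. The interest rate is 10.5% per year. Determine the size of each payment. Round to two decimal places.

Level annuity due; solve FV = PMT × [((1+r)^n − 1)/r] × (1+r) for PMT.
Periodic rate r = 0.105 per year.
With n = 16: PMT = 200,000 / ([((1+r)^n − 1)/r] × (1+r)) = €4,822.52

€4,822.52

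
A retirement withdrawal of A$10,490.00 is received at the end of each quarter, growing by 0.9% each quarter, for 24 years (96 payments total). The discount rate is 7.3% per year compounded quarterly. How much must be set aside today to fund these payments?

Periodic rate r = 0.073/4 per quarter; n is counted in quarters.
Growing ordinary annuity: PV = PMT₁ × [1 − ((1+g)/(1+r))^n] / (r − g) = 10,490 × [1 − ((1+0.009)/(1+r))^96] / (r − 0.009) = A$661,815.42.

A$661,815.42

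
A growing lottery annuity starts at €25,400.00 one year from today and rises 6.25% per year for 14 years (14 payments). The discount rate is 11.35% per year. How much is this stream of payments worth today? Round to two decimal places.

Periodic rate r = 0.1135 per year.
Growing ordinary annuity: PV = PMT₁ × [1 − ((1+g)/(1+r))^n] / (r − g) = 25,400 × [1 − ((1+0.0625)/(1+r))^14] / (r − 0.0625) = €239,690.93.

€239,690.93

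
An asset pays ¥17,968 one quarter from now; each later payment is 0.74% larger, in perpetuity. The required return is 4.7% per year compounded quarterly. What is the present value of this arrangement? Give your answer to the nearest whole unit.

Periodic rate r = 0.047/4 per quarter.
Growing perpetuity (Gordon): PV = PMT₁ / (r − g) = 17,968 / (r − 0.0074) = ¥4,130,575.

¥4,130,575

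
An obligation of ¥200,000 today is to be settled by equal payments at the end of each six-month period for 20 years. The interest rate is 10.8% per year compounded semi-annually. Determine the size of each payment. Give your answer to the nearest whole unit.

Level ordinary annuity; solve PV = PMT × [(1 − (1+r)^−n)/r] for PMT.
Periodic rate r = 0.108/2 per half-year; n is counted in half-years.
With n = 40: PMT = 200,000 / ([(1 − (1+r)^−n)/r]) = ¥12,301

¥12,301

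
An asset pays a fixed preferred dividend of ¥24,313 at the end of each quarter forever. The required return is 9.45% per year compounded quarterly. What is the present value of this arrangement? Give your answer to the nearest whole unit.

¥1,029,122

Periodic rate r = 0.0945/4 per quarter.
Level perpetuity: PV = PMT / r = 24,313 / (0.0945/4) = ¥1,029,122.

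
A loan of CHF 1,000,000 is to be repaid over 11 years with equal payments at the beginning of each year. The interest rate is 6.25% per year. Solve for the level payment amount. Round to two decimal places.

CHF 120,865.04

Level annuity due; solve PV = PMT × [(1 − (1+r)^−n)/r] × (1+r) for PMT.
Periodic rate r = 0.0625 per year.
With n = 11: PMT = 1,000,000 / ([(1 − (1+r)^−n)/r] × (1+r)) = CHF 120,865.04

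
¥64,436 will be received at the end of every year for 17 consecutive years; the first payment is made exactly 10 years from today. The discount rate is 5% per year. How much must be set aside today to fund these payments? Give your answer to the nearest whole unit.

Ordinary annuity of 17 payments, first payment at period 10.
Periodic rate r = 0.05 per year.
The ordinary-annuity PV formula values the stream one period before the first payment (period 9); discount that back 9 periods:
PV₀ = 64,436 × [1 − (1+r)^−17] / r × (1+r)^−9 = ¥468,280

¥468,280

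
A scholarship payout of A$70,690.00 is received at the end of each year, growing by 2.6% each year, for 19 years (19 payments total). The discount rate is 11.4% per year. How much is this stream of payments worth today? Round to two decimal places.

Periodic rate r = 0.114 per year.
Growing ordinary annuity: PV = PMT₁ × [1 − ((1+g)/(1+r))^n] / (r − g) = 70,690 × [1 − ((1+0.026)/(1+r))^19] / (r − 0.026) = A$635,083.62.

A$635,083.62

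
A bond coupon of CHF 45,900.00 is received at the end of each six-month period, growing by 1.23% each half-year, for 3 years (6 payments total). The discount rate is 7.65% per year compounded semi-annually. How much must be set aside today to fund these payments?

CHF 249,221.74

Periodic rate r = 0.0765/2 per half-year; n is counted in half-years.
Growing ordinary annuity: PV = PMT₁ × [1 − ((1+g)/(1+r))^n] / (r − g) = 45,900 × [1 − ((1+0.0123)/(1+r))^6] / (r − 0.0123) = CHF 249,221.74.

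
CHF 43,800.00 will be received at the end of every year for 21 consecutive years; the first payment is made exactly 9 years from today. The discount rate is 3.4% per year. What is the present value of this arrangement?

Ordinary annuity of 21 payments, first payment at period 9.
Periodic rate r = 0.034 per year.
The ordinary-annuity PV formula values the stream one period before the first payment (period 8); discount that back 8 periods:
PV₀ = 43,800 × [1 − (1+r)^−21] / r × (1+r)^−8 = CHF 497,356.13

CHF 497,356.13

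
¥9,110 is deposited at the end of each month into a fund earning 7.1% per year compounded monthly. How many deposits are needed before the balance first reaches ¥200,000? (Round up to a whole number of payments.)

21 payments

Periodic rate r = 0.071/12 per month; n is counted in months.
Ordinary annuity FV: 200,000 = 9,110 × [((1+r)^n − 1)/r].
(1+r)^n = 1 + 200,000 × r / 9,110, so n = ln(1 + 200,000·r/9,110) / ln(1+r) = 20.70.
Round up to a whole number of payments: n = 21.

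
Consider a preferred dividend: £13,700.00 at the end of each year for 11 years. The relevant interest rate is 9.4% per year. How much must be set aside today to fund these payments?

£91,494.38

This is an ordinary annuity: 11 payments of £13,700.00 at the end of each year.
Periodic rate r = 0.094 per year.
PV = PMT × [(1 − (1+r)^−n)/r] = 13,700 × [1 − (1+r)^−11] / r = £91,494.38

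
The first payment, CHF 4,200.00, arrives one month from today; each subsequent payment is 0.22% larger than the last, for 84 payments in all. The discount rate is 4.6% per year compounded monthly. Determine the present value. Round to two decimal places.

CHF 328,742.65

Periodic rate r = 0.046/12 per month; n is counted in months.
Growing ordinary annuity: PV = PMT₁ × [1 − ((1+g)/(1+r))^n] / (r − g) = 4,200 × [1 − ((1+0.0022)/(1+r))^84] / (r − 0.0022) = CHF 328,742.65.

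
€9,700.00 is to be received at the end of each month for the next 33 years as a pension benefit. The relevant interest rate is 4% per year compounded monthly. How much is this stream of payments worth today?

€2,130,927.99

This is an ordinary annuity: 396 payments of €9,700.00 at the end of each month.
Periodic rate r = 0.04/12 per month; n is counted in months.
PV = PMT × [(1 − (1+r)^−n)/r] = 9,700 × [1 − (1+r)^−396] / r = €2,130,927.99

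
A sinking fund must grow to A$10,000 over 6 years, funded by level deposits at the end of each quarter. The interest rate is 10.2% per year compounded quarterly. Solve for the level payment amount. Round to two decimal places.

A$307.22

Level ordinary annuity; solve FV = PMT × [((1+r)^n − 1)/r] for PMT.
Periodic rate r = 0.102/4 per quarter; n is counted in quarters.
With n = 24: PMT = 10,000 / ([((1+r)^n − 1)/r]) = A$307.22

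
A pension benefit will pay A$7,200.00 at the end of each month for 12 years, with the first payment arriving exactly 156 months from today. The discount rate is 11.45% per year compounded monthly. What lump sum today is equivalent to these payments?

A$129,048.75

Ordinary annuity of 144 payments, first payment at period 156.
Periodic rate r = 0.1145/12 per month; n is counted in months.
The ordinary-annuity PV formula values the stream one period before the first payment (period 155); discount that back 155 periods:
PV₀ = 7,200 × [1 − (1+r)^−144] / r × (1+r)^−155 = A$129,048.75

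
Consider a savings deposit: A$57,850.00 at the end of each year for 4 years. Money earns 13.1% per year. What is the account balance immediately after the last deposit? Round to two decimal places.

A$280,971.21

This is an ordinary annuity: 4 deposits of A$57,850.00 at the end of each year.
Periodic rate r = 0.131 per year.
FV = PMT × [((1+r)^n − 1)/r] = 57,850 × [(1+r)^4 − 1] / r = A$280,971.21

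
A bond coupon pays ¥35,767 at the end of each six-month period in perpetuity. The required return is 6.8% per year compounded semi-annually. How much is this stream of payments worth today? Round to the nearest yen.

Periodic rate r = 0.068/2 per half-year.
Level perpetuity: PV = PMT / r = 35,767 / (0.068/2) = ¥1,051,971.

¥1,051,971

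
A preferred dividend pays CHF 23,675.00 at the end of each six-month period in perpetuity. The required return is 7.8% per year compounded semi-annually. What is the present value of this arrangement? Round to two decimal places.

CHF 607,051.28

Periodic rate r = 0.078/2 per half-year.
Level perpetuity: PV = PMT / r = 23,675 / (0.078/2) = CHF 607,051.28.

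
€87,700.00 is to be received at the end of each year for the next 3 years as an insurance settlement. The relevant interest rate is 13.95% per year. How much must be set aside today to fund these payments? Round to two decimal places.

€203,778.08

This is an ordinary annuity: 3 payments of €87,700.00 at the end of each year.
Periodic rate r = 0.1395 per year.
PV = PMT × [(1 − (1+r)^−n)/r] = 87,700 × [1 − (1+r)^−3] / r = €203,778.08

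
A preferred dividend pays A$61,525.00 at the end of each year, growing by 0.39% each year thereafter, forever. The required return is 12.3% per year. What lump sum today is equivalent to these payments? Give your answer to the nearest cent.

Periodic rate r = 0.123 per year.
Growing perpetuity (Gordon): PV = PMT₁ / (r − g) = 61,525 / (r − 0.0039) = A$516,582.70.

A$516,582.70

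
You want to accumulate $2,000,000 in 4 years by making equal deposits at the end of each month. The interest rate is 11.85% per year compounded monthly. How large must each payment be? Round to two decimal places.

$32,770.49

Level ordinary annuity; solve FV = PMT × [((1+r)^n − 1)/r] for PMT.
Periodic rate r = 0.1185/12 per month; n is counted in months.
With n = 48: PMT = 2,000,000 / ([((1+r)^n − 1)/r]) = $32,770.49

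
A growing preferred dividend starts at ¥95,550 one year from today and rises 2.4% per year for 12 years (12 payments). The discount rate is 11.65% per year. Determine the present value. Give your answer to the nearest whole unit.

¥667,055

Periodic rate r = 0.1165 per year.
Growing ordinary annuity: PV = PMT₁ × [1 − ((1+g)/(1+r))^n] / (r − g) = 95,550 × [1 − ((1+0.024)/(1+r))^12] / (r − 0.024) = ¥667,055.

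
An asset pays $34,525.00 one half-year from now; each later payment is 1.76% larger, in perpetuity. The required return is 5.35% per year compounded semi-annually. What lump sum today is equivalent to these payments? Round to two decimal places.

$3,773,224.04

Periodic rate r = 0.0535/2 per half-year.
Growing perpetuity (Gordon): PV = PMT₁ / (r − g) = 34,525 / (r − 0.0176) = $3,773,224.04.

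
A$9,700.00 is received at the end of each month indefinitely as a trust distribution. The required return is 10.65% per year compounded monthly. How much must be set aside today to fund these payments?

A$1,092,957.75

Periodic rate r = 0.1065/12 per month.
Level perpetuity: PV = PMT / r = 9,700 / (0.1065/12) = A$1,092,957.75.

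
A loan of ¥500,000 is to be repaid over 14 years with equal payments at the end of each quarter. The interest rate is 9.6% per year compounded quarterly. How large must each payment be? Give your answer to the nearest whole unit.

¥16,326

Level ordinary annuity; solve PV = PMT × [(1 − (1+r)^−n)/r] for PMT.
Periodic rate r = 0.096/4 per quarter; n is counted in quarters.
With n = 56: PMT = 500,000 / ([(1 − (1+r)^−n)/r]) = ¥16,326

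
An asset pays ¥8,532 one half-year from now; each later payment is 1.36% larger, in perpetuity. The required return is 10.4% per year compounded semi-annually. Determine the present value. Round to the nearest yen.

Periodic rate r = 0.104/2 per half-year.
Growing perpetuity (Gordon): PV = PMT₁ / (r − g) = 8,532 / (r − 0.0136) = ¥222,187.

¥222,187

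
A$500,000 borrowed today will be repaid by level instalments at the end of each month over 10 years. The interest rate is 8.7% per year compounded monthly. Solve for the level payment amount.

A$6,252.90

Level ordinary annuity; solve PV = PMT × [(1 − (1+r)^−n)/r] for PMT.
Periodic rate r = 0.087/12 per month; n is counted in months.
With n = 120: PMT = 500,000 / ([(1 − (1+r)^−n)/r]) = A$6,252.90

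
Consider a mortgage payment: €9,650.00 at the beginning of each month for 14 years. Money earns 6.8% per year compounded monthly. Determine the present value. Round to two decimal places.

€1,049,806.61

This is an annuity due: 168 payments of €9,650.00 at the beginning of each month.
Periodic rate r = 0.068/12 per month; n is counted in months.
PV = PMT × [(1 − (1+r)^−n)/r] × (1+r) = 9,650 × [1 − (1+r)^−168] / r × (1+r) = €1,049,806.61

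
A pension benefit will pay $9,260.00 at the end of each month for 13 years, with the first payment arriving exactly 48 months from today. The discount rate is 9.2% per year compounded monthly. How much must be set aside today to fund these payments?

$587,292.58

Ordinary annuity of 156 payments, first payment at period 48.
Periodic rate r = 0.092/12 per month; n is counted in months.
The ordinary-annuity PV formula values the stream one period before the first payment (period 47); discount that back 47 periods:
PV₀ = 9,260 × [1 − (1+r)^−156] / r × (1+r)^−47 = $587,292.58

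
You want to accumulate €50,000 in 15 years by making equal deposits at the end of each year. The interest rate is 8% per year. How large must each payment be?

Level ordinary annuity; solve FV = PMT × [((1+r)^n − 1)/r] for PMT.
Periodic rate r = 0.08 per year.
With n = 15: PMT = 50,000 / ([((1+r)^n − 1)/r]) = €1,841.48

€1,841.48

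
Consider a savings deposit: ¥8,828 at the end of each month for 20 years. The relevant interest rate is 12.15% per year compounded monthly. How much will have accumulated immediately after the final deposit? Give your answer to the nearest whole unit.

This is an ordinary annuity: 240 deposits of ¥8,828 at the end of each month.
Periodic rate r = 0.1215/12 per month; n is counted in months.
FV = PMT × [((1+r)^n − 1)/r] = 8,828 × [(1+r)^240 − 1] / r = ¥8,911,639

¥8,911,639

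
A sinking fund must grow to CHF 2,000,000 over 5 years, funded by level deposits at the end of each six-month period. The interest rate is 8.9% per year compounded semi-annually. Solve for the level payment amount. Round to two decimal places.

Level ordinary annuity; solve FV = PMT × [((1+r)^n − 1)/r] for PMT.
Periodic rate r = 0.089/2 per half-year; n is counted in half-years.
With n = 10: PMT = 2,000,000 / ([((1+r)^n − 1)/r]) = CHF 163,136.64

CHF 163,136.64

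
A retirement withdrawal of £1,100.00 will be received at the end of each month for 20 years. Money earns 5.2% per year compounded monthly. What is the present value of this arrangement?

This is an ordinary annuity: 240 payments of £1,100.00 at the end of each month.
Periodic rate r = 0.052/12 per month; n is counted in months.
PV = PMT × [(1 − (1+r)^−n)/r] = 1,100 × [1 − (1+r)^−240] / r = £163,921.22

£163,921.22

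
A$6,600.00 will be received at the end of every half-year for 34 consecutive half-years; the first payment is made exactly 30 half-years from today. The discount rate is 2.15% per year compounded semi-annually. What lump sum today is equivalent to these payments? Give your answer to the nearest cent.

Ordinary annuity of 34 payments, first payment at period 30.
Periodic rate r = 0.0215/2 per half-year; n is counted in half-years.
The ordinary-annuity PV formula values the stream one period before the first payment (period 29); discount that back 29 periods:
PV₀ = 6,600 × [1 − (1+r)^−34] / r × (1+r)^−29 = A$137,238.34

A$137,238.34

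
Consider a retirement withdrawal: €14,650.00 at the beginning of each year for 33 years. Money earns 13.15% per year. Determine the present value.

This is an annuity due: 33 payments of €14,650.00 at the beginning of each year.
Periodic rate r = 0.1315 per year.
PV = PMT × [(1 − (1+r)^−n)/r] × (1+r) = 14,650 × [1 − (1+r)^−33] / r × (1+r) = €123,919.05

€123,919.05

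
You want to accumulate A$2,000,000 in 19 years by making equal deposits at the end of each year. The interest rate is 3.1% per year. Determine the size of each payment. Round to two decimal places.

A$78,866.71

Level ordinary annuity; solve FV = PMT × [((1+r)^n − 1)/r] for PMT.
Periodic rate r = 0.031 per year.
With n = 19: PMT = 2,000,000 / ([((1+r)^n − 1)/r]) = A$78,866.71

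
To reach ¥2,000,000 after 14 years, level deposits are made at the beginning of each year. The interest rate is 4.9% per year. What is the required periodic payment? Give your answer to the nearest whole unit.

¥97,958

Level annuity due; solve FV = PMT × [((1+r)^n − 1)/r] × (1+r) for PMT.
Periodic rate r = 0.049 per year.
With n = 14: PMT = 2,000,000 / ([((1+r)^n − 1)/r] × (1+r)) = ¥97,958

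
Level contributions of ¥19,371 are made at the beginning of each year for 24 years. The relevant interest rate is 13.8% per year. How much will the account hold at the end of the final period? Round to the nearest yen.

¥3,395,177

This is an annuity due: 24 deposits of ¥19,371 at the beginning of each year.
Periodic rate r = 0.138 per year.
FV = PMT × [((1+r)^n − 1)/r] × (1+r) = 19,371 × [(1+r)^24 − 1] / r × (1+r) = ¥3,395,177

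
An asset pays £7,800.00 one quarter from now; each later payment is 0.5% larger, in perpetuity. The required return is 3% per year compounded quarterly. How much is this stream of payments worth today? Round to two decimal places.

Periodic rate r = 0.03/4 per quarter.
Growing perpetuity (Gordon): PV = PMT₁ / (r − g) = 7,800 / (r − 0.005) = £3,120,000.00.

£3,120,000.00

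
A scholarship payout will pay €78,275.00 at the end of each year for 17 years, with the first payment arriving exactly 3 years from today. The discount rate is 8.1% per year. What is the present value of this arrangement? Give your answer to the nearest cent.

Ordinary annuity of 17 payments, first payment at period 3.
Periodic rate r = 0.081 per year.
The ordinary-annuity PV formula values the stream one period before the first payment (period 2); discount that back 2 periods:
PV₀ = 78,275 × [1 − (1+r)^−17] / r × (1+r)^−2 = €606,950.35

€606,950.35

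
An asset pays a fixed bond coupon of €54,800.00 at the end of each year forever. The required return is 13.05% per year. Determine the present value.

€419,923.37

Periodic rate r = 0.1305 per year.
Level perpetuity: PV = PMT / r = 54,800 / (0.1305) = €419,923.37.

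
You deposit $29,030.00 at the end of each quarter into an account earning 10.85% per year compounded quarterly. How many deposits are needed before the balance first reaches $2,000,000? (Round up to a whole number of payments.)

Periodic rate r = 0.1085/4 per quarter; n is counted in quarters.
Ordinary annuity FV: 2,000,000 = 29,030 × [((1+r)^n − 1)/r].
(1+r)^n = 1 + 2,000,000 × r / 29,030, so n = ln(1 + 2,000,000·r/29,030) / ln(1+r) = 39.38.
Round up to a whole number of payments: n = 40.

40 payments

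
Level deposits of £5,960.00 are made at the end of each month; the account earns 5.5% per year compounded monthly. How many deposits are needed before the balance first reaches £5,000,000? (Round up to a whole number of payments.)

346 payments

Periodic rate r = 0.055/12 per month; n is counted in months.
Ordinary annuity FV: 5,000,000 = 5,960 × [((1+r)^n − 1)/r].
(1+r)^n = 1 + 5,000,000 × r / 5,960, so n = ln(1 + 5,000,000·r/5,960) / ln(1+r) = 345.07.
Round up to a whole number of payments: n = 346.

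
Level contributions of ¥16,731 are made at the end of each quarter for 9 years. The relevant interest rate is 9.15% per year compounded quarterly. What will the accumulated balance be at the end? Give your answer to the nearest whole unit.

¥919,689

This is an ordinary annuity: 36 deposits of ¥16,731 at the end of each quarter.
Periodic rate r = 0.0915/4 per quarter; n is counted in quarters.
FV = PMT × [((1+r)^n − 1)/r] = 16,731 × [(1+r)^36 − 1] / r = ¥919,689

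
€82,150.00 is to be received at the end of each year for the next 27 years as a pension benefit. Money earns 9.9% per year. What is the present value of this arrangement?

€764,929.36

This is an ordinary annuity: 27 payments of €82,150.00 at the end of each year.
Periodic rate r = 0.099 per year.
PV = PMT × [(1 − (1+r)^−n)/r] = 82,150 × [1 − (1+r)^−27] / r = €764,929.36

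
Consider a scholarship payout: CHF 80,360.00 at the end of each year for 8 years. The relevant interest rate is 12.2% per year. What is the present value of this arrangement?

CHF 396,425.39

This is an ordinary annuity: 8 payments of CHF 80,360.00 at the end of each year.
Periodic rate r = 0.122 per year.
PV = PMT × [(1 − (1+r)^−n)/r] = 80,360 × [1 − (1+r)^−8] / r = CHF 396,425.39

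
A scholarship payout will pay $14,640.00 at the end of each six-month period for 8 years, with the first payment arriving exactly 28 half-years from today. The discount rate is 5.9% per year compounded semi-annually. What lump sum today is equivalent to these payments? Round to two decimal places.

$84,201.32

Ordinary annuity of 16 payments, first payment at period 28.
Periodic rate r = 0.059/2 per half-year; n is counted in half-years.
The ordinary-annuity PV formula values the stream one period before the first payment (period 27); discount that back 27 periods:
PV₀ = 14,640 × [1 − (1+r)^−16] / r × (1+r)^−27 = $84,201.32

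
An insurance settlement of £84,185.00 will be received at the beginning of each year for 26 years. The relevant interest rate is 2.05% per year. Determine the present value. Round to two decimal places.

£1,718,160.32

This is an annuity due: 26 payments of £84,185.00 at the beginning of each year.
Periodic rate r = 0.0205 per year.
PV = PMT × [(1 − (1+r)^−n)/r] × (1+r) = 84,185 × [1 − (1+r)^−26] / r × (1+r) = £1,718,160.32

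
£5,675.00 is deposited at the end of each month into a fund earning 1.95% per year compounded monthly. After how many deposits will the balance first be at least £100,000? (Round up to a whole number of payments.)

18 payments

Periodic rate r = 0.0195/12 per month; n is counted in months.
Ordinary annuity FV: 100,000 = 5,675 × [((1+r)^n − 1)/r].
(1+r)^n = 1 + 100,000 × r / 5,675, so n = ln(1 + 100,000·r/5,675) / ln(1+r) = 17.39.
Round up to a whole number of payments: n = 18.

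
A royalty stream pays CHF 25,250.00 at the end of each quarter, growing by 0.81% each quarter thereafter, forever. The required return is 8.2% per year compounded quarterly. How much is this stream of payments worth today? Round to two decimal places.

CHF 2,036,290.32

Periodic rate r = 0.082/4 per quarter.
Growing perpetuity (Gordon): PV = PMT₁ / (r − g) = 25,250 / (r − 0.0081) = CHF 2,036,290.32.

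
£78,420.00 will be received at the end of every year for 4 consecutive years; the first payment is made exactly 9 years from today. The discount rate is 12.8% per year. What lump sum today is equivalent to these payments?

£89,365.73

Ordinary annuity of 4 payments, first payment at period 9.
Periodic rate r = 0.128 per year.
The ordinary-annuity PV formula values the stream one period before the first payment (period 8); discount that back 8 periods:
PV₀ = 78,420 × [1 − (1+r)^−4] / r × (1+r)^−8 = £89,365.73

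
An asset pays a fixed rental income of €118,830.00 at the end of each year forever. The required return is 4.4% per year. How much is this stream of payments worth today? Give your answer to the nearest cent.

€2,700,681.82

Periodic rate r = 0.044 per year.
Level perpetuity: PV = PMT / r = 118,830 / (0.044) = €2,700,681.82.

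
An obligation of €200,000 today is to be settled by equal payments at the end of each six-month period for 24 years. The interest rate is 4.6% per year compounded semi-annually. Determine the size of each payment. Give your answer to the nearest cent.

€6,924.73

Level ordinary annuity; solve PV = PMT × [(1 − (1+r)^−n)/r] for PMT.
Periodic rate r = 0.046/2 per half-year; n is counted in half-years.
With n = 48: PMT = 200,000 / ([(1 − (1+r)^−n)/r]) = €6,924.73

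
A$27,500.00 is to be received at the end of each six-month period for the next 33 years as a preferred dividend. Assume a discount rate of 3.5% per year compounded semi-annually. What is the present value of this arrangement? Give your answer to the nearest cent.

A$1,071,367.48

This is an ordinary annuity: 66 payments of A$27,500.00 at the end of each six-month period.
Periodic rate r = 0.035/2 per half-year; n is counted in half-years.
PV = PMT × [(1 − (1+r)^−n)/r] = 27,500 × [1 − (1+r)^−66] / r = A$1,071,367.48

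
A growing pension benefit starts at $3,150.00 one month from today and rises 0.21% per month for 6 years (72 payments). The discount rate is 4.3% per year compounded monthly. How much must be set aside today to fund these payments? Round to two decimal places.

Periodic rate r = 0.043/12 per month; n is counted in months.
Growing ordinary annuity: PV = PMT₁ × [1 − ((1+g)/(1+r))^n] / (r − g) = 3,150 × [1 − ((1+0.0021)/(1+r))^72] / (r − 0.0021) = $214,531.15.

$214,531.15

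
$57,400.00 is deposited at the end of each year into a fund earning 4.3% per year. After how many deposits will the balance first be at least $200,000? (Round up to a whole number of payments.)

4 payments

Periodic rate r = 0.043 per year.
Ordinary annuity FV: 200,000 = 57,400 × [((1+r)^n − 1)/r].
(1+r)^n = 1 + 200,000 × r / 57,400, so n = ln(1 + 200,000·r/57,400) / ln(1+r) = 3.32.
Round up to a whole number of payments: n = 4.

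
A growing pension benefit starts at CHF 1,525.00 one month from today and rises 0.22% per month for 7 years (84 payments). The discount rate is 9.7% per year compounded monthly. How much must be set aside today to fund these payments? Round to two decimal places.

CHF 100,675.38

Periodic rate r = 0.097/12 per month; n is counted in months.
Growing ordinary annuity: PV = PMT₁ × [1 − ((1+g)/(1+r))^n] / (r − g) = 1,525 × [1 − ((1+0.0022)/(1+r))^84] / (r − 0.0022) = CHF 100,675.38.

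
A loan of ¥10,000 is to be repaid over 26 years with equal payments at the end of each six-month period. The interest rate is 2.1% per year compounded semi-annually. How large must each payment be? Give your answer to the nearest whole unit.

Level ordinary annuity; solve PV = PMT × [(1 − (1+r)^−n)/r] for PMT.
Periodic rate r = 0.021/2 per half-year; n is counted in half-years.
With n = 52: PMT = 10,000 / ([(1 − (1+r)^−n)/r]) = ¥251

¥251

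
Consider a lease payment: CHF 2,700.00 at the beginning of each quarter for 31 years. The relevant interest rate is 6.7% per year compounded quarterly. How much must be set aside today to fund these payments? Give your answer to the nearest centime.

CHF 143,000.84

This is an annuity due: 124 payments of CHF 2,700.00 at the beginning of each quarter.
Periodic rate r = 0.067/4 per quarter; n is counted in quarters.
PV = PMT × [(1 − (1+r)^−n)/r] × (1+r) = 2,700 × [1 − (1+r)^−124] / r × (1+r) = CHF 143,000.84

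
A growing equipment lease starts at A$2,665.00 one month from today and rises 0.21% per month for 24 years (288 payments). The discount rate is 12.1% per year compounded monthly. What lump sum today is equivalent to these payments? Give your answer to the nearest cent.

Periodic rate r = 0.121/12 per month; n is counted in months.
Growing ordinary annuity: PV = PMT₁ × [1 − ((1+g)/(1+r))^n] / (r − g) = 2,665 × [1 − ((1+0.0021)/(1+r))^288] / (r − 0.0021) = A$299,856.07.

A$299,856.07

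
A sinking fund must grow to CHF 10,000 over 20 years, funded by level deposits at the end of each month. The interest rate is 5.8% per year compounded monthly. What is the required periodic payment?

CHF 22.16

Level ordinary annuity; solve FV = PMT × [((1+r)^n − 1)/r] for PMT.
Periodic rate r = 0.058/12 per month; n is counted in months.
With n = 240: PMT = 10,000 / ([((1+r)^n − 1)/r]) = CHF 22.16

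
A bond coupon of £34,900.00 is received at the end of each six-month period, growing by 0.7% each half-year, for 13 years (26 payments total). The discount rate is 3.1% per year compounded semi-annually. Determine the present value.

£806,029.20

Periodic rate r = 0.031/2 per half-year; n is counted in half-years.
Growing ordinary annuity: PV = PMT₁ × [1 − ((1+g)/(1+r))^n] / (r − g) = 34,900 × [1 − ((1+0.007)/(1+r))^26] / (r − 0.007) = £806,029.20.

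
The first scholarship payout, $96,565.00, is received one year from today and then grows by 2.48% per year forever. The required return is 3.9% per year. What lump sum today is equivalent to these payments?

$6,800,352.11

Periodic rate r = 0.039 per year.
Growing perpetuity (Gordon): PV = PMT₁ / (r − g) = 96,565 / (r − 0.0248) = $6,800,352.11.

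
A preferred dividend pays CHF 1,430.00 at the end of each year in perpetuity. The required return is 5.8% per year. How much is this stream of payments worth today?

CHF 24,655.17

Periodic rate r = 0.058 per year.
Level perpetuity: PV = PMT / r = 1,430 / (0.058) = CHF 24,655.17.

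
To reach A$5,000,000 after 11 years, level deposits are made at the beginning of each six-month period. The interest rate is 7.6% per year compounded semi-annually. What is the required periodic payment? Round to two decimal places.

A$143,942.16

Level annuity due; solve FV = PMT × [((1+r)^n − 1)/r] × (1+r) for PMT.
Periodic rate r = 0.076/2 per half-year; n is counted in half-years.
With n = 22: PMT = 5,000,000 / ([((1+r)^n − 1)/r] × (1+r)) = A$143,942.16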